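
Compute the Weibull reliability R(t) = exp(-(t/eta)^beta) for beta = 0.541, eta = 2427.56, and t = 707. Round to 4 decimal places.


beta = 0.541, eta = 2427.56, t = 707
t/eta = 707 / 2427.56 = 0.2912
(t/eta)^beta = 0.2912^0.541 = 0.513
R(t) = exp(-0.513)
R(t) = 0.5987

0.5987


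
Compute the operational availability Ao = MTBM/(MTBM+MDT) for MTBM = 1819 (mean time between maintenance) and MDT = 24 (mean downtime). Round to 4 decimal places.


MTBM = 1819
MDT = 24
MTBM + MDT = 1843
Ao = 1819 / 1843
Ao = 0.987

0.987


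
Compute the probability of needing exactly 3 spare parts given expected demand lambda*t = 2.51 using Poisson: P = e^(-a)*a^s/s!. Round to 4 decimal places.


a = 2.51, s = 3
e^(-a) = e^(-2.51) = 0.0813
a^s = 2.51^3 = 15.8133
s! = 6
P = 0.0813 * 15.8133 / 6
P = 0.2142

0.2142


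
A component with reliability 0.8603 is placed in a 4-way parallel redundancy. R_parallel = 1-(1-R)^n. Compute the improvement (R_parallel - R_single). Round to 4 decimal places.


R_single = 0.8603, n = 4
1 - R_single = 0.1397
(1 - R_single)^n = 0.1397^4 = 0.0004
R_parallel = 1 - 0.0004 = 0.9996
Improvement = 0.9996 - 0.8603
Improvement = 0.1393

0.1393


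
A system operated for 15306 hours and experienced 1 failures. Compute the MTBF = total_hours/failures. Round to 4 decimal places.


total_hours = 15306
failures = 1
MTBF = 15306 / 1
MTBF = 15306.0

15306.0


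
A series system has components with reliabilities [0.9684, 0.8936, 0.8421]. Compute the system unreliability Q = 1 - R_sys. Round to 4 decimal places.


Components: [0.9684, 0.8936, 0.8421]
After component 1: product = 0.9684
After component 2: product = 0.8654
After component 3: product = 0.7287
R_sys = 0.7287
Q = 1 - 0.7287 = 0.2713

0.2713


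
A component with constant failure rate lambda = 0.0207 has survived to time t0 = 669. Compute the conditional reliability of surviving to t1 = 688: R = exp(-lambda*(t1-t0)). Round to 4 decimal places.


lambda = 0.0207
t0 = 669, t1 = 688
t1 - t0 = 19
lambda * (t1-t0) = 0.0207 * 19 = 0.3933
R = exp(-0.3933)
R = 0.6748

0.6748


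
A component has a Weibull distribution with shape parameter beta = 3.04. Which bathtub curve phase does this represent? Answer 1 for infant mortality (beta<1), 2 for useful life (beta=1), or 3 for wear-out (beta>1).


beta = 3.04
Compare beta to 1:
beta < 1 => infant mortality (phase 1)
beta = 1 => useful life (phase 2)
beta > 1 => wear-out (phase 3)
Since beta = 3.04, this is wear-out (increasing failure rate)
Phase = 3

3


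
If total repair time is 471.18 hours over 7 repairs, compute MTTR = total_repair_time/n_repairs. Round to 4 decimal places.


total_repair_time = 471.18
n_repairs = 7
MTTR = 471.18 / 7
MTTR = 67.3114

67.3114


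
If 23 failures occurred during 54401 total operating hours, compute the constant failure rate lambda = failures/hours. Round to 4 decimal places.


failures = 23
total_hours = 54401
lambda = 23 / 54401
lambda = 0.0004

0.0004


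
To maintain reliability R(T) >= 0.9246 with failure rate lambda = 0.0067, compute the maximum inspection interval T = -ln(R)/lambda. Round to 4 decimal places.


R_target = 0.9246
lambda = 0.0067
-ln(0.9246) = 0.0784
T = 0.0784 / 0.0067
T = 11.7006

11.7006


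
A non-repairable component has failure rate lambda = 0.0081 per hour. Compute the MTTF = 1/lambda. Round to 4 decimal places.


lambda = 0.0081
MTTF = 1 / 0.0081
MTTF = 123.4568

123.4568


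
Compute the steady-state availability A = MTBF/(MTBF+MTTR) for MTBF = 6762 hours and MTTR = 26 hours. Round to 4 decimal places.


MTBF = 6762
MTTR = 26
MTBF + MTTR = 6788
A = 6762 / 6788
A = 0.9962

0.9962


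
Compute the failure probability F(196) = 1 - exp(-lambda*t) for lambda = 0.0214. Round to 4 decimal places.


lambda = 0.0214, t = 196
lambda * t = 4.1944
exp(-4.1944) = 0.0151
F(t) = 1 - 0.0151
F(t) = 0.9849

0.9849


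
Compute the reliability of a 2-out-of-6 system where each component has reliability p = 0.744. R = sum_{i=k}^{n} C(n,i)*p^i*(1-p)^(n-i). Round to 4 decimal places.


k = 2, n = 6, p = 0.744
i=2: C(6,2)=15 * 0.744^2 * 0.256^4 = 0.0357
i=3: C(6,3)=20 * 0.744^3 * 0.256^3 = 0.1382
i=4: C(6,4)=15 * 0.744^4 * 0.256^2 = 0.3012
i=5: C(6,5)=6 * 0.744^5 * 0.256^1 = 0.3502
i=6: C(6,6)=1 * 0.744^6 * 0.256^0 = 0.1696
R = sum of terms = 0.9948

0.9948


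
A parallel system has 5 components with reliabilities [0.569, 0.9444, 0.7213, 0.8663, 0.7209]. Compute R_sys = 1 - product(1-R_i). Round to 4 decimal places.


Components: [0.569, 0.9444, 0.7213, 0.8663, 0.7209]
(1 - 0.569) = 0.431, running product = 0.431
(1 - 0.9444) = 0.0556, running product = 0.024
(1 - 0.7213) = 0.2787, running product = 0.0067
(1 - 0.8663) = 0.1337, running product = 0.0009
(1 - 0.7209) = 0.2791, running product = 0.0002
Product of (1-R_i) = 0.0002
R_sys = 1 - 0.0002 = 0.9998

0.9998


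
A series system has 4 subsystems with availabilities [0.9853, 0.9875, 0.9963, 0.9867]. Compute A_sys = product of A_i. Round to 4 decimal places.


Subsystems: [0.9853, 0.9875, 0.9963, 0.9867]
After subsystem 1 (A=0.9853): product = 0.9853
After subsystem 2 (A=0.9875): product = 0.973
After subsystem 3 (A=0.9963): product = 0.9694
After subsystem 4 (A=0.9867): product = 0.9565
A_sys = 0.9565

0.9565


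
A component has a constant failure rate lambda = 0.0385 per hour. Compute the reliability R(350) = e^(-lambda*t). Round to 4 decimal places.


lambda = 0.0385
t = 350
lambda * t = 13.475
R(t) = e^(-13.475)
R(t) = 0.0

0.0


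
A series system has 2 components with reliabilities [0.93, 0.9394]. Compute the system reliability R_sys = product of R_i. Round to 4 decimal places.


Components: [0.93, 0.9394]
After component 1 (R=0.93): product = 0.93
After component 2 (R=0.9394): product = 0.8736
R_sys = 0.8736

0.8736


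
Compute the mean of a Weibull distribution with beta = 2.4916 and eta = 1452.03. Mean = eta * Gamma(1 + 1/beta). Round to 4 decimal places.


beta = 2.4916, eta = 1452.03
1/beta = 0.4013
1 + 1/beta = 1.4013
Gamma(1.4013) = 0.8872
Mean = 1452.03 * 0.8872
Mean = 1288.2282

1288.2282


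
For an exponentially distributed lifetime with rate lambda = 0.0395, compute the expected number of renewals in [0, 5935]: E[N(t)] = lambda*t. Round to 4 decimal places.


lambda = 0.0395
t = 5935
E[N(t)] = lambda * t
E[N(t)] = 0.0395 * 5935
E[N(t)] = 234.4325

234.4325


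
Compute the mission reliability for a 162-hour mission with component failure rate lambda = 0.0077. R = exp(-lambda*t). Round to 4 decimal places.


lambda = 0.0077
mission_time = 162
lambda * t = 0.0077 * 162 = 1.2474
R = exp(-1.2474)
R = 0.2873

0.2873


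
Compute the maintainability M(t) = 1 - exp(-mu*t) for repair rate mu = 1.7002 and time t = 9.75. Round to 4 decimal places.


mu = 1.7002, t = 9.75
mu * t = 1.7002 * 9.75 = 16.577
exp(-16.577) = 0.0
M(t) = 1 - 0.0
M(t) = 1.0

1.0


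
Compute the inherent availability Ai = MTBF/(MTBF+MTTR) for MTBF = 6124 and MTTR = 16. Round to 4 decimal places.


MTBF = 6124
MTTR = 16
MTBF + MTTR = 6140
Ai = 6124 / 6140
Ai = 0.9974

0.9974


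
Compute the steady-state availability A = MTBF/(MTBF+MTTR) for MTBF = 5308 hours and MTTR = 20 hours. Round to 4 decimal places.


MTBF = 5308
MTTR = 20
MTBF + MTTR = 5328
A = 5308 / 5328
A = 0.9962

0.9962


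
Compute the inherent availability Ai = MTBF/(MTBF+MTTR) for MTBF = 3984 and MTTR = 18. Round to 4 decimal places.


MTBF = 3984
MTTR = 18
MTBF + MTTR = 4002
Ai = 3984 / 4002
Ai = 0.9955

0.9955


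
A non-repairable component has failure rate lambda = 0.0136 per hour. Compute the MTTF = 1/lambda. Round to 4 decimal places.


lambda = 0.0136
MTTF = 1 / 0.0136
MTTF = 73.5294

73.5294


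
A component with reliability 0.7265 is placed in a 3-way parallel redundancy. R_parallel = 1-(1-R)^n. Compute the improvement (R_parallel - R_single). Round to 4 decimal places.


R_single = 0.7265, n = 3
1 - R_single = 0.2735
(1 - R_single)^n = 0.2735^3 = 0.0205
R_parallel = 1 - 0.0205 = 0.9795
Improvement = 0.9795 - 0.7265
Improvement = 0.253

0.253


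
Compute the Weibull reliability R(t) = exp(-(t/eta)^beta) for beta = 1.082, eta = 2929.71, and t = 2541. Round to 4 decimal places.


beta = 1.082, eta = 2929.71, t = 2541
t/eta = 2541 / 2929.71 = 0.8673
(t/eta)^beta = 0.8673^1.082 = 0.8573
R(t) = exp(-0.8573)
R(t) = 0.4243

0.4243


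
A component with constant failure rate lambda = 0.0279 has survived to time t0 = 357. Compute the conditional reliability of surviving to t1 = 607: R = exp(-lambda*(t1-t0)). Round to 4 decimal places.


lambda = 0.0279
t0 = 357, t1 = 607
t1 - t0 = 250
lambda * (t1-t0) = 0.0279 * 250 = 6.975
R = exp(-6.975)
R = 0.0009

0.0009


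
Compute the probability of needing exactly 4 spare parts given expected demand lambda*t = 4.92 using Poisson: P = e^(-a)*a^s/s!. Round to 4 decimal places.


a = 4.92, s = 4
e^(-a) = e^(-4.92) = 0.0073
a^s = 4.92^4 = 585.9498
s! = 24
P = 0.0073 * 585.9498 / 24
P = 0.1782

0.1782


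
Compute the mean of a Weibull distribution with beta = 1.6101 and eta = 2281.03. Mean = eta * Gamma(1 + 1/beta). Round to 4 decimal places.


beta = 1.6101, eta = 2281.03
1/beta = 0.6211
1 + 1/beta = 1.6211
Gamma(1.6211) = 0.8961
Mean = 2281.03 * 0.8961
Mean = 2043.9454

2043.9454


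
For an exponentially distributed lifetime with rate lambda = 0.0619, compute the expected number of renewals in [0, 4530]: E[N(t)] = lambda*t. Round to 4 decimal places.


lambda = 0.0619
t = 4530
E[N(t)] = lambda * t
E[N(t)] = 0.0619 * 4530
E[N(t)] = 280.407

280.407


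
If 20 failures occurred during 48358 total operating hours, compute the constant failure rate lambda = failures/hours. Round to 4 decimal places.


failures = 20
total_hours = 48358
lambda = 20 / 48358
lambda = 0.0004

0.0004


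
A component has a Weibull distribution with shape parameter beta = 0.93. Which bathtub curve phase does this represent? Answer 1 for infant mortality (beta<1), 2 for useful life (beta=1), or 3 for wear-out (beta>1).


beta = 0.93
Compare beta to 1:
beta < 1 => infant mortality (phase 1)
beta = 1 => useful life (phase 2)
beta > 1 => wear-out (phase 3)
Since beta = 0.93, this is infant mortality (decreasing failure rate)
Phase = 1

1


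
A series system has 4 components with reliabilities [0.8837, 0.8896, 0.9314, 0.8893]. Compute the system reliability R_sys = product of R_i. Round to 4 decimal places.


Components: [0.8837, 0.8896, 0.9314, 0.8893]
After component 1 (R=0.8837): product = 0.8837
After component 2 (R=0.8896): product = 0.7861
After component 3 (R=0.9314): product = 0.7322
After component 4 (R=0.8893): product = 0.6512
R_sys = 0.6512

0.6512


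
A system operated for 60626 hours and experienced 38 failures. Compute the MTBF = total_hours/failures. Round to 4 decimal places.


total_hours = 60626
failures = 38
MTBF = 60626 / 38
MTBF = 1595.4211

1595.4211


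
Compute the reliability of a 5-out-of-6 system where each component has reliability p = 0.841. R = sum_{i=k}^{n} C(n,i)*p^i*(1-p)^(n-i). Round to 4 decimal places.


k = 5, n = 6, p = 0.841
i=5: C(6,5)=6 * 0.841^5 * 0.159^1 = 0.4014
i=6: C(6,6)=1 * 0.841^6 * 0.159^0 = 0.3538
R = sum of terms = 0.7552

0.7552


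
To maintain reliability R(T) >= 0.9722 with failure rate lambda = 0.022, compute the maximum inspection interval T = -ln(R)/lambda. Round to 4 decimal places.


R_target = 0.9722
lambda = 0.022
-ln(0.9722) = 0.0282
T = 0.0282 / 0.022
T = 1.2815

1.2815


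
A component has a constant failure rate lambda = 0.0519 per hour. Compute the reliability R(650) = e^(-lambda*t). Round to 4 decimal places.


lambda = 0.0519
t = 650
lambda * t = 33.735
R(t) = e^(-33.735)
R(t) = 0.0

0.0


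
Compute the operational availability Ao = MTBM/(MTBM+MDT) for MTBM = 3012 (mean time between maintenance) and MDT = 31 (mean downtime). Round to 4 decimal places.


MTBM = 3012
MDT = 31
MTBM + MDT = 3043
Ao = 3012 / 3043
Ao = 0.9898

0.9898


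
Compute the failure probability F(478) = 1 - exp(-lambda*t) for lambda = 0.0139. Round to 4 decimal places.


lambda = 0.0139, t = 478
lambda * t = 6.6442
exp(-6.6442) = 0.0013
F(t) = 1 - 0.0013
F(t) = 0.9987

0.9987


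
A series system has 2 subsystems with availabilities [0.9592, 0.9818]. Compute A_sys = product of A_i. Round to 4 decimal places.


Subsystems: [0.9592, 0.9818]
After subsystem 1 (A=0.9592): product = 0.9592
After subsystem 2 (A=0.9818): product = 0.9417
A_sys = 0.9417

0.9417


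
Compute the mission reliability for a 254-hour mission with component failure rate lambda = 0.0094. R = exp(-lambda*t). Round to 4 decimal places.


lambda = 0.0094
mission_time = 254
lambda * t = 0.0094 * 254 = 2.3876
R = exp(-2.3876)
R = 0.0918

0.0918


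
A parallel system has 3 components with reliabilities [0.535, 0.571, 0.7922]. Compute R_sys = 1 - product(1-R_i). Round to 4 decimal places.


Components: [0.535, 0.571, 0.7922]
(1 - 0.535) = 0.465, running product = 0.465
(1 - 0.571) = 0.429, running product = 0.1995
(1 - 0.7922) = 0.2078, running product = 0.0415
Product of (1-R_i) = 0.0415
R_sys = 1 - 0.0415 = 0.9585

0.9585


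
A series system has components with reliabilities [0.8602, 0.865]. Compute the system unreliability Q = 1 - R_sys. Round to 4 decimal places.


Components: [0.8602, 0.865]
After component 1: product = 0.8602
After component 2: product = 0.7441
R_sys = 0.7441
Q = 1 - 0.7441 = 0.2559

0.2559


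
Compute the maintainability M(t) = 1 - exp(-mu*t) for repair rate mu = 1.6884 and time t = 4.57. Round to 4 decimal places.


mu = 1.6884, t = 4.57
mu * t = 1.6884 * 4.57 = 7.716
exp(-7.716) = 0.0004
M(t) = 1 - 0.0004
M(t) = 0.9996

0.9996


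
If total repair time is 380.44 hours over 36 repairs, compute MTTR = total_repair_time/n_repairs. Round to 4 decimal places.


total_repair_time = 380.44
n_repairs = 36
MTTR = 380.44 / 36
MTTR = 10.5678

10.5678


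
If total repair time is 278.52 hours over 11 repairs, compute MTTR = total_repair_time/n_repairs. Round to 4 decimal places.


total_repair_time = 278.52
n_repairs = 11
MTTR = 278.52 / 11
MTTR = 25.32

25.32


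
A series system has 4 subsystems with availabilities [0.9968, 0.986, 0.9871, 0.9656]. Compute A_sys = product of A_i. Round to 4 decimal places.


Subsystems: [0.9968, 0.986, 0.9871, 0.9656]
After subsystem 1 (A=0.9968): product = 0.9968
After subsystem 2 (A=0.986): product = 0.9828
After subsystem 3 (A=0.9871): product = 0.9702
After subsystem 4 (A=0.9656): product = 0.9368
A_sys = 0.9368

0.9368


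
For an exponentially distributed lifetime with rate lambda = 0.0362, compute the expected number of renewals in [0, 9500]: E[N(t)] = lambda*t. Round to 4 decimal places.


lambda = 0.0362
t = 9500
E[N(t)] = lambda * t
E[N(t)] = 0.0362 * 9500
E[N(t)] = 343.9

343.9


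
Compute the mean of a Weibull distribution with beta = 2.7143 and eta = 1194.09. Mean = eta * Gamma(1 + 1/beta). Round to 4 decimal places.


beta = 2.7143, eta = 1194.09
1/beta = 0.3684
1 + 1/beta = 1.3684
Gamma(1.3684) = 0.8894
Mean = 1194.09 * 0.8894
Mean = 1062.0772

1062.0772


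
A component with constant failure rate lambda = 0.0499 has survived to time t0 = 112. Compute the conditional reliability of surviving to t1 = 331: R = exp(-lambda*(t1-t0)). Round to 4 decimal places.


lambda = 0.0499
t0 = 112, t1 = 331
t1 - t0 = 219
lambda * (t1-t0) = 0.0499 * 219 = 10.9281
R = exp(-10.9281)
R = 0.0

0.0


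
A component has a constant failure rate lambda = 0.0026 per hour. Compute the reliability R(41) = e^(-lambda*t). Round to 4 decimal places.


lambda = 0.0026
t = 41
lambda * t = 0.1066
R(t) = e^(-0.1066)
R(t) = 0.8989

0.8989


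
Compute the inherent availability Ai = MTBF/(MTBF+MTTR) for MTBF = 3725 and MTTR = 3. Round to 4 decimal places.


MTBF = 3725
MTTR = 3
MTBF + MTTR = 3728
Ai = 3725 / 3728
Ai = 0.9992

0.9992


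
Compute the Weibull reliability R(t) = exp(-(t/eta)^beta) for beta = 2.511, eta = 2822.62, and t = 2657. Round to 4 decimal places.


beta = 2.511, eta = 2822.62, t = 2657
t/eta = 2657 / 2822.62 = 0.9413
(t/eta)^beta = 0.9413^2.511 = 0.8591
R(t) = exp(-0.8591)
R(t) = 0.4235

0.4235


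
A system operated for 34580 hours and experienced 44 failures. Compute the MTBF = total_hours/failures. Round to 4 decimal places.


total_hours = 34580
failures = 44
MTBF = 34580 / 44
MTBF = 785.9091

785.9091


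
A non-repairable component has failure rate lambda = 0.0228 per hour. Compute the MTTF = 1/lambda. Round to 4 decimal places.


lambda = 0.0228
MTTF = 1 / 0.0228
MTTF = 43.8596

43.8596


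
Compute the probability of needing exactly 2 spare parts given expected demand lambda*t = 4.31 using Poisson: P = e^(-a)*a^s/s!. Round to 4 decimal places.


a = 4.31, s = 2
e^(-a) = e^(-4.31) = 0.0134
a^s = 4.31^2 = 18.5761
s! = 2
P = 0.0134 * 18.5761 / 2
P = 0.1248

0.1248


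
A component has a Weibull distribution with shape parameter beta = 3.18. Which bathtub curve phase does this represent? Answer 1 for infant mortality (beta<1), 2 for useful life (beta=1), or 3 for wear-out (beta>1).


beta = 3.18
Compare beta to 1:
beta < 1 => infant mortality (phase 1)
beta = 1 => useful life (phase 2)
beta > 1 => wear-out (phase 3)
Since beta = 3.18, this is wear-out (increasing failure rate)
Phase = 3

3


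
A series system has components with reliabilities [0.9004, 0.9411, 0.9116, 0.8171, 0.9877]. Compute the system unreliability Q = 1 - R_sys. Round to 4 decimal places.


Components: [0.9004, 0.9411, 0.9116, 0.8171, 0.9877]
After component 1: product = 0.9004
After component 2: product = 0.8474
After component 3: product = 0.7725
After component 4: product = 0.6312
After component 5: product = 0.6234
R_sys = 0.6234
Q = 1 - 0.6234 = 0.3766

0.3766


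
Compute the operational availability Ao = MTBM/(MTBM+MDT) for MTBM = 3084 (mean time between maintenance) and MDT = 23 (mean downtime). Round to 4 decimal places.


MTBM = 3084
MDT = 23
MTBM + MDT = 3107
Ao = 3084 / 3107
Ao = 0.9926

0.9926


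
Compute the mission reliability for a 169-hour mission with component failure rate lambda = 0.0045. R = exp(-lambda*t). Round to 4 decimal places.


lambda = 0.0045
mission_time = 169
lambda * t = 0.0045 * 169 = 0.7605
R = exp(-0.7605)
R = 0.4674

0.4674


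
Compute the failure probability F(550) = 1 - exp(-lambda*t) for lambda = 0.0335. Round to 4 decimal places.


lambda = 0.0335, t = 550
lambda * t = 18.425
exp(-18.425) = 0.0
F(t) = 1 - 0.0
F(t) = 1.0

1.0


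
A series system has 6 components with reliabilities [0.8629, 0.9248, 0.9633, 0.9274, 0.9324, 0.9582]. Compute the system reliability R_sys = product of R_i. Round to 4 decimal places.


Components: [0.8629, 0.9248, 0.9633, 0.9274, 0.9324, 0.9582]
After component 1 (R=0.8629): product = 0.8629
After component 2 (R=0.9248): product = 0.798
After component 3 (R=0.9633): product = 0.7687
After component 4 (R=0.9274): product = 0.7129
After component 5 (R=0.9324): product = 0.6647
After component 6 (R=0.9582): product = 0.6369
R_sys = 0.6369

0.6369


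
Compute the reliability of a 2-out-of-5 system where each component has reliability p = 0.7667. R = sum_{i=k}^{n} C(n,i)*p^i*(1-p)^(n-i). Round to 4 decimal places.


k = 2, n = 5, p = 0.7667
i=2: C(5,2)=10 * 0.7667^2 * 0.2333^3 = 0.0746
i=3: C(5,3)=10 * 0.7667^3 * 0.2333^2 = 0.2453
i=4: C(5,4)=5 * 0.7667^4 * 0.2333^1 = 0.4031
i=5: C(5,5)=1 * 0.7667^5 * 0.2333^0 = 0.2649
R = sum of terms = 0.988

0.988


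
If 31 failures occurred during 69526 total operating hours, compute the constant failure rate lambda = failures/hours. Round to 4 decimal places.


failures = 31
total_hours = 69526
lambda = 31 / 69526
lambda = 0.0004

0.0004


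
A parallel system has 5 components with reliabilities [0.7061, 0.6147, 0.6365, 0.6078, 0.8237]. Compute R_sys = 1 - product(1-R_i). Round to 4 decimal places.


Components: [0.7061, 0.6147, 0.6365, 0.6078, 0.8237]
(1 - 0.7061) = 0.2939, running product = 0.2939
(1 - 0.6147) = 0.3853, running product = 0.1132
(1 - 0.6365) = 0.3635, running product = 0.0412
(1 - 0.6078) = 0.3922, running product = 0.0161
(1 - 0.8237) = 0.1763, running product = 0.0028
Product of (1-R_i) = 0.0028
R_sys = 1 - 0.0028 = 0.9972

0.9972


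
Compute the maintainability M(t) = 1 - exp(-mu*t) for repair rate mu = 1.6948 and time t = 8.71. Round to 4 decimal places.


mu = 1.6948, t = 8.71
mu * t = 1.6948 * 8.71 = 14.7617
exp(-14.7617) = 0.0
M(t) = 1 - 0.0
M(t) = 1.0

1.0


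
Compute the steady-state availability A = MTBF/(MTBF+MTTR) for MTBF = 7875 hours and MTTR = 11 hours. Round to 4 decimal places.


MTBF = 7875
MTTR = 11
MTBF + MTTR = 7886
A = 7875 / 7886
A = 0.9986

0.9986


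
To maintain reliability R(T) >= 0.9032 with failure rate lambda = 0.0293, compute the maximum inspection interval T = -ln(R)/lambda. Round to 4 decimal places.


R_target = 0.9032
lambda = 0.0293
-ln(0.9032) = 0.1018
T = 0.1018 / 0.0293
T = 3.4748

3.4748


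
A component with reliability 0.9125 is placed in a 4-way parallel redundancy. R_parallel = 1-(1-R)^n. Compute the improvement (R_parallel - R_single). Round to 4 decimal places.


R_single = 0.9125, n = 4
1 - R_single = 0.0875
(1 - R_single)^n = 0.0875^4 = 0.0001
R_parallel = 1 - 0.0001 = 0.9999
Improvement = 0.9999 - 0.9125
Improvement = 0.0874

0.0874


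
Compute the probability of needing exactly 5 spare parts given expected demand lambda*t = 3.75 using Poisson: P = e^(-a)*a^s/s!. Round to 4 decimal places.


a = 3.75, s = 5
e^(-a) = e^(-3.75) = 0.0235
a^s = 3.75^5 = 741.5771
s! = 120
P = 0.0235 * 741.5771 / 120
P = 0.1453

0.1453


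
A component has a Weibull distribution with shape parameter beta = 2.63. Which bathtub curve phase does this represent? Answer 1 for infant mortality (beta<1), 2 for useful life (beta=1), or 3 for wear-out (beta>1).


beta = 2.63
Compare beta to 1:
beta < 1 => infant mortality (phase 1)
beta = 1 => useful life (phase 2)
beta > 1 => wear-out (phase 3)
Since beta = 2.63, this is wear-out (increasing failure rate)
Phase = 3

3


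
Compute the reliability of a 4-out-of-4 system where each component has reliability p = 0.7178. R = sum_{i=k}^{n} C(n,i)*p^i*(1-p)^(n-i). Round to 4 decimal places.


k = 4, n = 4, p = 0.7178
i=4: C(4,4)=1 * 0.7178^4 * 0.2822^0 = 0.2655
R = sum of terms = 0.2655

0.2655


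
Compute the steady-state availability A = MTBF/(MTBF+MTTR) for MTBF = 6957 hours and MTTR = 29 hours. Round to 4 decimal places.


MTBF = 6957
MTTR = 29
MTBF + MTTR = 6986
A = 6957 / 6986
A = 0.9958

0.9958


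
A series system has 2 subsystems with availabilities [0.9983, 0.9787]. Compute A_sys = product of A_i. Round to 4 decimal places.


Subsystems: [0.9983, 0.9787]
After subsystem 1 (A=0.9983): product = 0.9983
After subsystem 2 (A=0.9787): product = 0.977
A_sys = 0.977

0.977


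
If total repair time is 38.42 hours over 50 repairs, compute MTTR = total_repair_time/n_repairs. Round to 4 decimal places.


total_repair_time = 38.42
n_repairs = 50
MTTR = 38.42 / 50
MTTR = 0.7684

0.7684


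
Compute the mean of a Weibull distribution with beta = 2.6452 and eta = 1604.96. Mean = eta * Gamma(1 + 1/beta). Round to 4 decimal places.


beta = 2.6452, eta = 1604.96
1/beta = 0.378
1 + 1/beta = 1.378
Gamma(1.378) = 0.8887
Mean = 1604.96 * 0.8887
Mean = 1426.2985

1426.2985


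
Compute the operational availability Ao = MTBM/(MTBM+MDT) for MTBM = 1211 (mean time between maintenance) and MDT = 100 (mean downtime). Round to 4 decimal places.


MTBM = 1211
MDT = 100
MTBM + MDT = 1311
Ao = 1211 / 1311
Ao = 0.9237

0.9237


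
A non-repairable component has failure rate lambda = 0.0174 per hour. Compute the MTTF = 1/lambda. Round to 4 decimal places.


lambda = 0.0174
MTTF = 1 / 0.0174
MTTF = 57.4713

57.4713


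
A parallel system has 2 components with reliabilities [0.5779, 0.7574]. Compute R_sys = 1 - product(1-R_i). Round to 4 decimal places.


Components: [0.5779, 0.7574]
(1 - 0.5779) = 0.4221, running product = 0.4221
(1 - 0.7574) = 0.2426, running product = 0.1024
Product of (1-R_i) = 0.1024
R_sys = 1 - 0.1024 = 0.8976

0.8976


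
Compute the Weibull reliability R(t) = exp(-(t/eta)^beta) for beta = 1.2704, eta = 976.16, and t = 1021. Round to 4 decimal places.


beta = 1.2704, eta = 976.16, t = 1021
t/eta = 1021 / 976.16 = 1.0459
(t/eta)^beta = 1.0459^1.2704 = 1.0587
R(t) = exp(-1.0587)
R(t) = 0.3469

0.3469


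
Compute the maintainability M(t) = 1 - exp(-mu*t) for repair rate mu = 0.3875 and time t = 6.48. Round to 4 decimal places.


mu = 0.3875, t = 6.48
mu * t = 0.3875 * 6.48 = 2.511
exp(-2.511) = 0.0812
M(t) = 1 - 0.0812
M(t) = 0.9188

0.9188


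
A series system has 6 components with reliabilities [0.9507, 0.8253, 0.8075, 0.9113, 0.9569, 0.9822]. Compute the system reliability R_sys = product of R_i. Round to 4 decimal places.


Components: [0.9507, 0.8253, 0.8075, 0.9113, 0.9569, 0.9822]
After component 1 (R=0.9507): product = 0.9507
After component 2 (R=0.8253): product = 0.7846
After component 3 (R=0.8075): product = 0.6336
After component 4 (R=0.9113): product = 0.5774
After component 5 (R=0.9569): product = 0.5525
After component 6 (R=0.9822): product = 0.5427
R_sys = 0.5427

0.5427


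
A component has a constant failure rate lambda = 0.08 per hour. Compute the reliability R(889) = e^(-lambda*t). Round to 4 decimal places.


lambda = 0.08
t = 889
lambda * t = 71.12
R(t) = e^(-71.12)
R(t) = 0.0

0.0


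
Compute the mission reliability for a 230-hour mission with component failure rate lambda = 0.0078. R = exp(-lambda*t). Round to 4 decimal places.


lambda = 0.0078
mission_time = 230
lambda * t = 0.0078 * 230 = 1.794
R = exp(-1.794)
R = 0.1663

0.1663


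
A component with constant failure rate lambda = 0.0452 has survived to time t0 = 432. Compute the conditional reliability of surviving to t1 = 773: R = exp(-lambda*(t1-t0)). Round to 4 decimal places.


lambda = 0.0452
t0 = 432, t1 = 773
t1 - t0 = 341
lambda * (t1-t0) = 0.0452 * 341 = 15.4132
R = exp(-15.4132)
R = 0.0

0.0


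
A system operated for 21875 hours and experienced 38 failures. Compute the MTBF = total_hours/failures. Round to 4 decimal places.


total_hours = 21875
failures = 38
MTBF = 21875 / 38
MTBF = 575.6579

575.6579


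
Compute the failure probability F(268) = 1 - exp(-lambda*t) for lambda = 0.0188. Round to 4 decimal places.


lambda = 0.0188, t = 268
lambda * t = 5.0384
exp(-5.0384) = 0.0065
F(t) = 1 - 0.0065
F(t) = 0.9935

0.9935


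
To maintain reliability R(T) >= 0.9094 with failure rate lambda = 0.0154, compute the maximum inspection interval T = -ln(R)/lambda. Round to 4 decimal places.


R_target = 0.9094
lambda = 0.0154
-ln(0.9094) = 0.095
T = 0.095 / 0.0154
T = 6.1669

6.1669


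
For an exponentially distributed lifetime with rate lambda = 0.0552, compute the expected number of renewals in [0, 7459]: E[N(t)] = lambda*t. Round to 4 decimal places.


lambda = 0.0552
t = 7459
E[N(t)] = lambda * t
E[N(t)] = 0.0552 * 7459
E[N(t)] = 411.7368

411.7368


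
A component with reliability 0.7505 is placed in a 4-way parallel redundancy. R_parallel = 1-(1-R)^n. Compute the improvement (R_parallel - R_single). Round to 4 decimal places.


R_single = 0.7505, n = 4
1 - R_single = 0.2495
(1 - R_single)^n = 0.2495^4 = 0.0039
R_parallel = 1 - 0.0039 = 0.9961
Improvement = 0.9961 - 0.7505
Improvement = 0.2456

0.2456


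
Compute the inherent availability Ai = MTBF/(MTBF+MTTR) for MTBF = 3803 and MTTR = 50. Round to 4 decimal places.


MTBF = 3803
MTTR = 50
MTBF + MTTR = 3853
Ai = 3803 / 3853
Ai = 0.987

0.987


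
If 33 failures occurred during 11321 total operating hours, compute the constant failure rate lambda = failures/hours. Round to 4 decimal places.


failures = 33
total_hours = 11321
lambda = 33 / 11321
lambda = 0.0029

0.0029


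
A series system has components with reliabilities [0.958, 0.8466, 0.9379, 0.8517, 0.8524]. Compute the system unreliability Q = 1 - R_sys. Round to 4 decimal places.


Components: [0.958, 0.8466, 0.9379, 0.8517, 0.8524]
After component 1: product = 0.958
After component 2: product = 0.811
After component 3: product = 0.7607
After component 4: product = 0.6479
After component 5: product = 0.5522
R_sys = 0.5522
Q = 1 - 0.5522 = 0.4478

0.4478


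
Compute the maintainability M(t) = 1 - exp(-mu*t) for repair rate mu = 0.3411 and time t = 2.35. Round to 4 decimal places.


mu = 0.3411, t = 2.35
mu * t = 0.3411 * 2.35 = 0.8016
exp(-0.8016) = 0.4486
M(t) = 1 - 0.4486
M(t) = 0.5514

0.5514


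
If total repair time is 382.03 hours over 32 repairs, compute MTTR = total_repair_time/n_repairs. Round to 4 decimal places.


total_repair_time = 382.03
n_repairs = 32
MTTR = 382.03 / 32
MTTR = 11.9384

11.9384


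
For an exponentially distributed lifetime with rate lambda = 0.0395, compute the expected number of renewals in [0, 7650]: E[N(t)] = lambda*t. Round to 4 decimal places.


lambda = 0.0395
t = 7650
E[N(t)] = lambda * t
E[N(t)] = 0.0395 * 7650
E[N(t)] = 302.175

302.175


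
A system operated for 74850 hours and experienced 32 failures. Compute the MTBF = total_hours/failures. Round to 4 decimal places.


total_hours = 74850
failures = 32
MTBF = 74850 / 32
MTBF = 2339.0625

2339.0625


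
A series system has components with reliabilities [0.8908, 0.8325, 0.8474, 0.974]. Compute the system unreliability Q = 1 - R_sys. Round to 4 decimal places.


Components: [0.8908, 0.8325, 0.8474, 0.974]
After component 1: product = 0.8908
After component 2: product = 0.7416
After component 3: product = 0.6284
After component 4: product = 0.6121
R_sys = 0.6121
Q = 1 - 0.6121 = 0.3879

0.3879


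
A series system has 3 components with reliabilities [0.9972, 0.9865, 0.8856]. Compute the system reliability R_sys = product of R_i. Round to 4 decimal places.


Components: [0.9972, 0.9865, 0.8856]
After component 1 (R=0.9972): product = 0.9972
After component 2 (R=0.9865): product = 0.9837
After component 3 (R=0.8856): product = 0.8712
R_sys = 0.8712

0.8712


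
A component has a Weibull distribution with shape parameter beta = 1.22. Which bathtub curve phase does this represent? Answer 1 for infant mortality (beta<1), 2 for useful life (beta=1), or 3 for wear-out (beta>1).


beta = 1.22
Compare beta to 1:
beta < 1 => infant mortality (phase 1)
beta = 1 => useful life (phase 2)
beta > 1 => wear-out (phase 3)
Since beta = 1.22, this is wear-out (increasing failure rate)
Phase = 3

3


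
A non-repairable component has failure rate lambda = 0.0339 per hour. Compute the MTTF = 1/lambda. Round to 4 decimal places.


lambda = 0.0339
MTTF = 1 / 0.0339
MTTF = 29.4985

29.4985


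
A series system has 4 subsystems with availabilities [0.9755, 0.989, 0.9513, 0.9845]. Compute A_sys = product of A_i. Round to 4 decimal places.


Subsystems: [0.9755, 0.989, 0.9513, 0.9845]
After subsystem 1 (A=0.9755): product = 0.9755
After subsystem 2 (A=0.989): product = 0.9648
After subsystem 3 (A=0.9513): product = 0.9178
After subsystem 4 (A=0.9845): product = 0.9036
A_sys = 0.9036

0.9036


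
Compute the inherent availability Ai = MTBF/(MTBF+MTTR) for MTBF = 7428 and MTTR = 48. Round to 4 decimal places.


MTBF = 7428
MTTR = 48
MTBF + MTTR = 7476
Ai = 7428 / 7476
Ai = 0.9936

0.9936


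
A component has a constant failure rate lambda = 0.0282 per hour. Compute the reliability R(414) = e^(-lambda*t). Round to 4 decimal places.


lambda = 0.0282
t = 414
lambda * t = 11.6748
R(t) = e^(-11.6748)
R(t) = 0.0

0.0


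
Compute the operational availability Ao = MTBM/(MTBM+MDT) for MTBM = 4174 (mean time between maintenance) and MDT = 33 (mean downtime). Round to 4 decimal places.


MTBM = 4174
MDT = 33
MTBM + MDT = 4207
Ao = 4174 / 4207
Ao = 0.9922

0.9922


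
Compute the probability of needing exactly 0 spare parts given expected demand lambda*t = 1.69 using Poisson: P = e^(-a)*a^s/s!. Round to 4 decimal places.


a = 1.69, s = 0
e^(-a) = e^(-1.69) = 0.1845
a^s = 1.69^0 = 1.0
s! = 1
P = 0.1845 * 1.0 / 1
P = 0.1845

0.1845


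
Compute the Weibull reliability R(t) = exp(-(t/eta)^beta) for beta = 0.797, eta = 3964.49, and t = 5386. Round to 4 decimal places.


beta = 0.797, eta = 3964.49, t = 5386
t/eta = 5386 / 3964.49 = 1.3586
(t/eta)^beta = 1.3586^0.797 = 1.2766
R(t) = exp(-1.2766)
R(t) = 0.279

0.279


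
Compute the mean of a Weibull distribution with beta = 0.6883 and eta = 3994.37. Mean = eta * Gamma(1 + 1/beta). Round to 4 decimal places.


beta = 0.6883, eta = 3994.37
1/beta = 1.4529
1 + 1/beta = 2.4529
Gamma(2.4529) = 1.2867
Mean = 3994.37 * 1.2867
Mean = 5139.5599

5139.5599


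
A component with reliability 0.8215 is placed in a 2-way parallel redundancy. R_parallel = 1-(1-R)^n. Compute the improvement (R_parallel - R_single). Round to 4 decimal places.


R_single = 0.8215, n = 2
1 - R_single = 0.1785
(1 - R_single)^n = 0.1785^2 = 0.0319
R_parallel = 1 - 0.0319 = 0.9681
Improvement = 0.9681 - 0.8215
Improvement = 0.1466

0.1466


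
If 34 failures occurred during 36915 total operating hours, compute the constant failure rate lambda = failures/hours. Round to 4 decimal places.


failures = 34
total_hours = 36915
lambda = 34 / 36915
lambda = 0.0009

0.0009


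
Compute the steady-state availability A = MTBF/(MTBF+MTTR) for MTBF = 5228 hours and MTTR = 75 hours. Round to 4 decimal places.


MTBF = 5228
MTTR = 75
MTBF + MTTR = 5303
A = 5228 / 5303
A = 0.9859

0.9859


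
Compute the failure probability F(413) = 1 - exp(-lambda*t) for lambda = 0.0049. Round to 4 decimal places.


lambda = 0.0049, t = 413
lambda * t = 2.0237
exp(-2.0237) = 0.1322
F(t) = 1 - 0.1322
F(t) = 0.8678

0.8678


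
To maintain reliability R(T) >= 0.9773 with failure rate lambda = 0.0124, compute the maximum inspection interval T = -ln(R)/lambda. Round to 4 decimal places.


R_target = 0.9773
lambda = 0.0124
-ln(0.9773) = 0.023
T = 0.023 / 0.0124
T = 1.8517

1.8517


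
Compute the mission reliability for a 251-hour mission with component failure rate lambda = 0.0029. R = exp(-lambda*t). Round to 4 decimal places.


lambda = 0.0029
mission_time = 251
lambda * t = 0.0029 * 251 = 0.7279
R = exp(-0.7279)
R = 0.4829

0.4829


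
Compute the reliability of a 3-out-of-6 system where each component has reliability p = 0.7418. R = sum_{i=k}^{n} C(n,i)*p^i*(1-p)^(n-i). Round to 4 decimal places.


k = 3, n = 6, p = 0.7418
i=3: C(6,3)=20 * 0.7418^3 * 0.2582^3 = 0.1405
i=4: C(6,4)=15 * 0.7418^4 * 0.2582^2 = 0.3028
i=5: C(6,5)=6 * 0.7418^5 * 0.2582^1 = 0.348
i=6: C(6,6)=1 * 0.7418^6 * 0.2582^0 = 0.1666
R = sum of terms = 0.9579

0.9579


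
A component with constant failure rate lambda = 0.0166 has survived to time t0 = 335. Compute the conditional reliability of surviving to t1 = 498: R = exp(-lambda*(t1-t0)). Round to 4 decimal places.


lambda = 0.0166
t0 = 335, t1 = 498
t1 - t0 = 163
lambda * (t1-t0) = 0.0166 * 163 = 2.7058
R = exp(-2.7058)
R = 0.0668

0.0668


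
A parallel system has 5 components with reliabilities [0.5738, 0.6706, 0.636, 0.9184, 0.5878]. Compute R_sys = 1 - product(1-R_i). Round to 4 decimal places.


Components: [0.5738, 0.6706, 0.636, 0.9184, 0.5878]
(1 - 0.5738) = 0.4262, running product = 0.4262
(1 - 0.6706) = 0.3294, running product = 0.1404
(1 - 0.636) = 0.364, running product = 0.0511
(1 - 0.9184) = 0.0816, running product = 0.0042
(1 - 0.5878) = 0.4122, running product = 0.0017
Product of (1-R_i) = 0.0017
R_sys = 1 - 0.0017 = 0.9983

0.9983


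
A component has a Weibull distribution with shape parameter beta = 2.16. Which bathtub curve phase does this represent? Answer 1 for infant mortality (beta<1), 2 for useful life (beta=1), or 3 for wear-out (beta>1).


beta = 2.16
Compare beta to 1:
beta < 1 => infant mortality (phase 1)
beta = 1 => useful life (phase 2)
beta > 1 => wear-out (phase 3)
Since beta = 2.16, this is wear-out (increasing failure rate)
Phase = 3

3


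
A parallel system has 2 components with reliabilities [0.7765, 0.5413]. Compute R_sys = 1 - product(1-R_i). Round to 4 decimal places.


Components: [0.7765, 0.5413]
(1 - 0.7765) = 0.2235, running product = 0.2235
(1 - 0.5413) = 0.4587, running product = 0.1025
Product of (1-R_i) = 0.1025
R_sys = 1 - 0.1025 = 0.8975

0.8975


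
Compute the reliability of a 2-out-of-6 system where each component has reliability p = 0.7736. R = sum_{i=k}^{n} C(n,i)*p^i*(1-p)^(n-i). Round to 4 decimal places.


k = 2, n = 6, p = 0.7736
i=2: C(6,2)=15 * 0.7736^2 * 0.2264^4 = 0.0236
i=3: C(6,3)=20 * 0.7736^3 * 0.2264^3 = 0.1075
i=4: C(6,4)=15 * 0.7736^4 * 0.2264^2 = 0.2754
i=5: C(6,5)=6 * 0.7736^5 * 0.2264^1 = 0.3764
i=6: C(6,6)=1 * 0.7736^6 * 0.2264^0 = 0.2143
R = sum of terms = 0.9971

0.9971


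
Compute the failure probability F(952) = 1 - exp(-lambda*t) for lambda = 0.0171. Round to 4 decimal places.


lambda = 0.0171, t = 952
lambda * t = 16.2792
exp(-16.2792) = 0.0
F(t) = 1 - 0.0
F(t) = 1.0

1.0


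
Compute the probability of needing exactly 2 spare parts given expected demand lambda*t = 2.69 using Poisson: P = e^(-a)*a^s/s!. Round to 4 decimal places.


a = 2.69, s = 2
e^(-a) = e^(-2.69) = 0.0679
a^s = 2.69^2 = 7.2361
s! = 2
P = 0.0679 * 7.2361 / 2
P = 0.2456

0.2456


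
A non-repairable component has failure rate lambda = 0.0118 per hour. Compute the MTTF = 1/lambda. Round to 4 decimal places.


lambda = 0.0118
MTTF = 1 / 0.0118
MTTF = 84.7458

84.7458


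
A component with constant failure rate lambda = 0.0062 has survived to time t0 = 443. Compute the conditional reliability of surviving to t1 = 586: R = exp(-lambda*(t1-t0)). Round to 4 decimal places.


lambda = 0.0062
t0 = 443, t1 = 586
t1 - t0 = 143
lambda * (t1-t0) = 0.0062 * 143 = 0.8866
R = exp(-0.8866)
R = 0.4121

0.4121


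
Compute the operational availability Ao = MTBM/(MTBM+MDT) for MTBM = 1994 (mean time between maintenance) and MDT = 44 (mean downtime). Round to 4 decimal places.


MTBM = 1994
MDT = 44
MTBM + MDT = 2038
Ao = 1994 / 2038
Ao = 0.9784

0.9784


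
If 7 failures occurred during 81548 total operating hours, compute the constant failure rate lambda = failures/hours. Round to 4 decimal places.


failures = 7
total_hours = 81548
lambda = 7 / 81548
lambda = 0.0001

0.0001


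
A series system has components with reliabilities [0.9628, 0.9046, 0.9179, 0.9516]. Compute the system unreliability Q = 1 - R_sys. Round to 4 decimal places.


Components: [0.9628, 0.9046, 0.9179, 0.9516]
After component 1: product = 0.9628
After component 2: product = 0.8709
After component 3: product = 0.7994
After component 4: product = 0.7608
R_sys = 0.7608
Q = 1 - 0.7608 = 0.2392

0.2392


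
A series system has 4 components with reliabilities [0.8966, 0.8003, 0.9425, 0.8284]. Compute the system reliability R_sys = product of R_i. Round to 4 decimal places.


Components: [0.8966, 0.8003, 0.9425, 0.8284]
After component 1 (R=0.8966): product = 0.8966
After component 2 (R=0.8003): product = 0.7175
After component 3 (R=0.9425): product = 0.6763
After component 4 (R=0.8284): product = 0.5602
R_sys = 0.5602

0.5602


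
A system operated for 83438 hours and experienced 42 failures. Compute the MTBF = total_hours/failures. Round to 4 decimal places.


total_hours = 83438
failures = 42
MTBF = 83438 / 42
MTBF = 1986.619

1986.619


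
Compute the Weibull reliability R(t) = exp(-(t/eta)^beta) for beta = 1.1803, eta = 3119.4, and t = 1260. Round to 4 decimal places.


beta = 1.1803, eta = 3119.4, t = 1260
t/eta = 1260 / 3119.4 = 0.4039
(t/eta)^beta = 0.4039^1.1803 = 0.343
R(t) = exp(-0.343)
R(t) = 0.7096

0.7096


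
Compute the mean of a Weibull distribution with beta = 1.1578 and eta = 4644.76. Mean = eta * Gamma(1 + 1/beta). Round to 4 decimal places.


beta = 1.1578, eta = 4644.76
1/beta = 0.8637
1 + 1/beta = 1.8637
Gamma(1.8637) = 0.9498
Mean = 4644.76 * 0.9498
Mean = 4411.8109

4411.8109
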